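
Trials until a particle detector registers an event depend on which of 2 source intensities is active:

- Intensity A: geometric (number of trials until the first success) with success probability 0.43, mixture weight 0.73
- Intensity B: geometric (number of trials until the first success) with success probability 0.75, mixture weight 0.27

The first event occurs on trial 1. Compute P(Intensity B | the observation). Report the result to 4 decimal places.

P(component k | x) = π_k·f_k(x) / marginal(x), where marginal(x) = Σ_j π_j·f_j(x).
Evaluate each component's likelihood at the observed value:
  L_A = 0.43·(1−0.43)^0 = 0.43·1 = 0.43
  L_B = 0.75·(1−0.75)^0 = 0.75·1 = 0.75
Weight by the priors:
  π_A·L_A = 0.73 × 0.43 = 0.3139
  π_B·L_B = 0.27 × 0.75 = 0.2025
Denominator: 0.3139 + 0.2025 = 0.5164
Responsibility of Intensity B: 0.2025 / 0.5164 ≈ 0.3921

0.3921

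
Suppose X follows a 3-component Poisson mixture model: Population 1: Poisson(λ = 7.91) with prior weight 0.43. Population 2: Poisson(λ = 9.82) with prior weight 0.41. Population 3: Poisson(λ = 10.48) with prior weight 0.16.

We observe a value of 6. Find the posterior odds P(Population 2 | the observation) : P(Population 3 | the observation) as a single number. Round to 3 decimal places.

Posterior odds = (π_i f_i(x)) / (π_j f_j(x)); the normalising sum cancels.
Component likelihoods at x = 6:
  p_1 = e^(−7.91)·7.91^6/6! = 0.12487
  p_2 = e^(−9.82)·9.82^6/6! = 0.0676963
  p_3 = e^(−10.48)·10.48^6/6! = 0.0516927
Posterior odds = (π_2·p_2) / (π_3·p_3) = (0.41·0.0676963) / (0.16·0.0516927) = 0.0277555 / 0.00827083 ≈ 3.356

3.356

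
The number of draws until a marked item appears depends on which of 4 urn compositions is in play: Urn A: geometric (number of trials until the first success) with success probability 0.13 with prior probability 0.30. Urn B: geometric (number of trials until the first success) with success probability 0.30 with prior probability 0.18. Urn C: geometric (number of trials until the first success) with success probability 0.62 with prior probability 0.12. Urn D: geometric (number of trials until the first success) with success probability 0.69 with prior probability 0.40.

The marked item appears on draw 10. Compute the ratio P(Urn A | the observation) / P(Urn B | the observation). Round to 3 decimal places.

The posterior odds equal the prior odds times the likelihood ratio: (π_i/π_j)·(f_i(x)/f_j(x)).
Evaluate each component's likelihood at the observed value:
  p_A = 0.13·(1−0.13)^9 = 0.13·0.285544 = 0.0371207
  p_B = 0.30·(1−0.30)^9 = 0.30·0.0403536 = 0.0121061
  p_C = 0.62·(1−0.62)^9 = 0.62·0.000165216 = 0.000102434
  p_D = 0.69·(1−0.69)^9 = 0.69·2.64396e-05 = 1.82433e-05
Posterior odds = (π_A·p_A) / (π_B·p_B) = (0.30·0.0371207) / (0.18·0.0121061) = 0.0111362 / 0.00217909 ≈ 5.110

5.110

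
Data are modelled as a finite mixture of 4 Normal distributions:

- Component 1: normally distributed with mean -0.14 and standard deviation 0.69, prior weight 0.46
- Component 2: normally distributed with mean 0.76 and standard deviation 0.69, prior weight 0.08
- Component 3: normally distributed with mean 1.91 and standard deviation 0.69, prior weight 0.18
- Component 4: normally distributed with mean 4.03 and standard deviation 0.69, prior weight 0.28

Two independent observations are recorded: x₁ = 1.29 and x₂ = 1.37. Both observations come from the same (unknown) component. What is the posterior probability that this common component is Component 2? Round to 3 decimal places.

0.301

By Bayes' theorem, P(k | x) = P(Z=k) f_k(x) / Σ_j P(Z=j) f_j(x).
Since both observations come from the same component, the likelihood for component k is f_k(x₁)·f_k(x₂).
  f_1 = [(1/(0.69·√(2π)))·exp(−(1.29−-0.14)²/(2·0.69²)) = 0.578177·exp(-2.14755) = 0.0675135] × [0.0527372] = 0.00356047
  f_2 = [(1/(0.69·√(2π)))·exp(−(1.29−0.76)²/(2·0.69²)) = 0.578177·exp(-0.29500) = 0.430471] × [0.391154] = 0.16838
  f_3 = [(1/(0.69·√(2π)))·exp(−(1.29−1.91)²/(2·0.69²)) = 0.578177·exp(-0.40370) = 0.386134] × [0.425661] = 0.164362
  f_4 = [(1/(0.69·√(2π)))·exp(−(1.29−4.03)²/(2·0.69²)) = 0.578177·exp(-7.88448) = 0.000217709] × [0.000342696] = 7.46079e-08
Weight by the priors:
  P(Z=1)·f_1 = 0.46 × 0.00356047 = 0.00163782
  P(Z=2)·f_2 = 0.08 × 0.16838 = 0.0134704
  P(Z=3)·f_3 = 0.18 × 0.164362 = 0.0295851
  P(Z=4)·f_4 = 0.28 × 7.46079e-08 = 2.08902e-08
Marginal: 0.00163782 + 0.0134704 + 0.0295851 + 2.08902e-08 = 0.0446934
P(Component 2 | data) ≈ 0.301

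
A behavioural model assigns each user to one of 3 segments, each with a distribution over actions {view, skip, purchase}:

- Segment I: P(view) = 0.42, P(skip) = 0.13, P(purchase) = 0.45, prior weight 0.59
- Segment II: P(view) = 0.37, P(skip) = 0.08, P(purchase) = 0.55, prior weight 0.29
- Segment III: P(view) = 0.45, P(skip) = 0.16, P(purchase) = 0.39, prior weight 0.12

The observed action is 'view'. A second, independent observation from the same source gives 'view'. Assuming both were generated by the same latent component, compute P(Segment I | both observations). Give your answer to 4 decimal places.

0.6192

The responsibility of component k is w_k f_k(x) divided by Σ_j w_j f_j(x).
Since both observations come from the same component, the likelihood for component k is f_k(x₁)·f_k(x₂).
  L_I = [P(view | comp) = 0.42] × [0.42] = 0.1764
  L_II = [P(view | comp) = 0.37] × [0.37] = 0.1369
  L_III = [P(view | comp) = 0.45] × [0.45] = 0.2025
Prior × likelihood for each component:
  w_I·L_I = 0.59 × 0.1764 = 0.104076
  w_II·L_II = 0.29 × 0.1369 = 0.039701
  w_III·L_III = 0.12 × 0.2025 = 0.0243
Denominator: 0.104076 + 0.039701 + 0.0243 = 0.168077
So the posterior for Segment I is 0.104076 / 0.168077 ≈ 0.6192.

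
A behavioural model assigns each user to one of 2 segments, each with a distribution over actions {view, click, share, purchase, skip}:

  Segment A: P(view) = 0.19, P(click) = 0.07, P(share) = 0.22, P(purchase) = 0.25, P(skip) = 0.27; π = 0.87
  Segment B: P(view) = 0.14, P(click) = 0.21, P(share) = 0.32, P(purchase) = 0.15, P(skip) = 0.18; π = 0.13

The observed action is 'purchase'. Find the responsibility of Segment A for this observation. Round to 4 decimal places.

By Bayes' theorem, P(k | x) = π_k f_k(x) / Σ_j π_j f_j(x).
Evaluate each component's likelihood at the observed value:
  p_A = 0.25
  p_B = 0.15
Prior × likelihood for each component:
  π_A·p_A = 0.87 × 0.25 = 0.2175
  π_B·p_B = 0.13 × 0.15 = 0.0195
Denominator: 0.2175 + 0.0195 = 0.237
P(Segment A | data) ≈ 0.9177

0.9177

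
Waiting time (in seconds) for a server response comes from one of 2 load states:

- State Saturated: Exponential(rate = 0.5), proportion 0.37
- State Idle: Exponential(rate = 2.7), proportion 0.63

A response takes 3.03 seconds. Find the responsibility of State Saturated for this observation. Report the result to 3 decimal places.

0.988

P(component k | x) = P(Z=k)·f_k(x) / marginal(x), where marginal(x) = Σ_j P(Z=j)·f_j(x).
Evaluate each component's likelihood at the observed value:
  p_Saturated = 0.109904
  p_Idle = 0.000755789
Weight by the priors:
  P(Z=Saturated)·p_Saturated = 0.37 × 0.109904 = 0.0406645
  P(Z=Idle)·p_Idle = 0.63 × 0.000755789 = 0.000476147
Marginal: 0.0406645 + 0.000476147 = 0.0411407
P(State Saturated | 3.03 seconds) = 0.0406645 / 0.0411407 ≈ 0.988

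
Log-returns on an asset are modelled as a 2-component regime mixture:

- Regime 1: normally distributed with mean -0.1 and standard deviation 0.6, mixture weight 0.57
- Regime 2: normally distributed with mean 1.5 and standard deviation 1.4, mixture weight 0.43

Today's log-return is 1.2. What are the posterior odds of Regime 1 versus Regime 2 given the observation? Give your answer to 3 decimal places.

0.303

Posterior odds = (P(Z=i) f_i(x)) / (P(Z=j) f_j(x)); the normalising sum cancels.
Component likelihoods at x = 1.2:
  L_1 = (1/(0.6·√(2π)))·exp(−(1.2−-0.1)²/(2·0.6²)) = 0.664904·exp(-2.34722) = 0.0635877
  L_2 = (1/(1.4·√(2π)))·exp(−(1.2−1.5)²/(2·1.4²)) = 0.284959·exp(-0.02296) = 0.278491
Odds = (0.57/0.43) × (0.0635877/0.278491) = 1.32558 × 0.22833 ≈ 0.303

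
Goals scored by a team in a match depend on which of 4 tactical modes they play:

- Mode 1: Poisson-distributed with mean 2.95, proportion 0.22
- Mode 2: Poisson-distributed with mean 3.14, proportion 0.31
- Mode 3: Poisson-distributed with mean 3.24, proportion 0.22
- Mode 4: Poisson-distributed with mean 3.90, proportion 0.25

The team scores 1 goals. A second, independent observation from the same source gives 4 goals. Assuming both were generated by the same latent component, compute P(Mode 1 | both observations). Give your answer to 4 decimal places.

0.2566

Apply Bayes' rule: the posterior for each component is proportional to its prior times its likelihood at x.
Since both observations come from the same component, the likelihood for component k is f_k(x₁)·f_k(x₂).
  f_1 = [0.154402] × [0.165161] = 0.0255012
  f_2 = [0.135908] × [0.175316] = 0.0238269
  f_3 = [0.126891] × [0.179827] = 0.0228184
  f_4 = [0.0789435] × [0.195119] = 0.0154033
Multiply by the mixture weights:
  π_1·f_1 = 0.22 × 0.0255012 = 0.00561027
  π_2·f_2 = 0.31 × 0.0238269 = 0.00738634
  π_3·f_3 = 0.22 × 0.0228184 = 0.00502005
  π_4·f_4 = 0.25 × 0.0154033 = 0.00385083
Marginal: 0.00561027 + 0.00738634 + 0.00502005 + 0.00385083 = 0.0218675
P(Mode 1 | x₁, x₂) ≈ 0.2566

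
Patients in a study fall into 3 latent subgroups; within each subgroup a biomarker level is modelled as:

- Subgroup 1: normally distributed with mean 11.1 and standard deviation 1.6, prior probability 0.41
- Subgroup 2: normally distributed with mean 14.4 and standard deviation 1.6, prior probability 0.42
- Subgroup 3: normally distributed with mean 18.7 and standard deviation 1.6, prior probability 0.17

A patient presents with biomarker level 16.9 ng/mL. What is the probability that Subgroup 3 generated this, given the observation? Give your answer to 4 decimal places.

The responsibility of component k is P(Z=k) f_k(x) divided by Σ_j P(Z=j) f_j(x).
Component likelihoods at x = 16.9 ng/mL:
  L_1 = 0.000349413
  L_2 = 0.0735606
  L_3 = 0.132423
Unnormalised posteriors:
  P(Z=1)·L_1 = 0.41 × 0.000349413 = 0.00014326
  P(Z=2)·L_2 = 0.42 × 0.0735606 = 0.0308955
  P(Z=3)·L_3 = 0.17 × 0.132423 = 0.0225119
Marginal: 0.00014326 + 0.0308955 + 0.0225119 = 0.0535506
So the posterior for Subgroup 3 is 0.0225119 / 0.0535506 ≈ 0.4204.

0.4204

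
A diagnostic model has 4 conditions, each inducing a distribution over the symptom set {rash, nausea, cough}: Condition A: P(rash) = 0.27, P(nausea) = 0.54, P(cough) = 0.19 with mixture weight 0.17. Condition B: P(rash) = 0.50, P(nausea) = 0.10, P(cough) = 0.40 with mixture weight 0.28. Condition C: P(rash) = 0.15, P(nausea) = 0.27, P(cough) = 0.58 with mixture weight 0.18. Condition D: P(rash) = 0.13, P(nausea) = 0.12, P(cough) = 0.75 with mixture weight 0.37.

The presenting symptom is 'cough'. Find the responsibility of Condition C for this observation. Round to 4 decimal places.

0.1984

Posterior ∝ prior × likelihood, so P(k | x) ∝ π_k f_k(x); normalise over all components.
Component likelihoods at x = 'cough':
  L_A = 0.19
  L_B = 0.4
  L_C = 0.58
  L_D = 0.75
Multiply by the mixture weights:
  π_A·L_A = 0.17 × 0.19 = 0.0323
  π_B·L_B = 0.28 × 0.4 = 0.112
  π_C·L_C = 0.18 × 0.58 = 0.1044
  π_D·L_D = 0.37 × 0.75 = 0.2775
Evidence: 0.0323 + 0.112 + 0.1044 + 0.2775 = 0.5262
So the posterior for Condition C is 0.1044 / 0.5262 ≈ 0.1984.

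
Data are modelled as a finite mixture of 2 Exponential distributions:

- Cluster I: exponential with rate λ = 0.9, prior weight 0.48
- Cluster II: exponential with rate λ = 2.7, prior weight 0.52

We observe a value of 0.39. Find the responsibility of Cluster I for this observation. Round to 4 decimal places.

0.3830

The responsibility of component k is π_k f_k(x) divided by Σ_j π_j f_j(x).
Component likelihoods at x = 0.39:
  p_I = 0.9·e^(−0.9·0.39) = 0.9·e^(−0.3510) = 0.633585
  p_II = 2.7·e^(−2.7·0.39) = 2.7·e^(−1.0530) = 0.942002
Multiply by the mixture weights:
  π_I·p_I = 0.48 × 0.633585 = 0.304121
  π_II·p_II = 0.52 × 0.942002 = 0.489841
Marginal: 0.304121 + 0.489841 = 0.793962
Responsibility of Cluster I: 0.304121 / 0.793962 ≈ 0.3830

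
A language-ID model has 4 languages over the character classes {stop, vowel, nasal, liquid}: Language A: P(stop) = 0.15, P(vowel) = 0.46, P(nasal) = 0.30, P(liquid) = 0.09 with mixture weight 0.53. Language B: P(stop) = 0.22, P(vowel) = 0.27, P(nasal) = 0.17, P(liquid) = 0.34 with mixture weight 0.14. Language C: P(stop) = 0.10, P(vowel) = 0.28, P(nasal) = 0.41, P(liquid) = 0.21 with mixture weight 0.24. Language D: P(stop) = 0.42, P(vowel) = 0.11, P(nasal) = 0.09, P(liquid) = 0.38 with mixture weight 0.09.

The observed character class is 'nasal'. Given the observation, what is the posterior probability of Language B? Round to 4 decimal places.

0.0823

The responsibility of component k is π_k f_k(x) divided by Σ_j π_j f_j(x).
Component likelihoods at x = 'nasal':
  f_A = 0.3
  f_B = 0.17
  f_C = 0.41
  f_D = 0.09
Multiply by the mixture weights:
  π_A·f_A = 0.53 × 0.3 = 0.159
  π_B·f_B = 0.14 × 0.17 = 0.0238
  π_C·f_C = 0.24 × 0.41 = 0.0984
  π_D·f_D = 0.09 × 0.09 = 0.0081
Sum: 0.159 + 0.0238 + 0.0984 + 0.0081 = 0.2893
Responsibility of Language B: 0.0238 / 0.2893 ≈ 0.0823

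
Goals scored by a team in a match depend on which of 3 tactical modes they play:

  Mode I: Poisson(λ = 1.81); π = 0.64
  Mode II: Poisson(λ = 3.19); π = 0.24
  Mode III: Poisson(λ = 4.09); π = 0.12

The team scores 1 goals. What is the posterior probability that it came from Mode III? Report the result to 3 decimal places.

P(component k | x) = w_k·f_k(x) / marginal(x), where marginal(x) = Σ_j w_j·f_j(x).
Component likelihoods at x = 1 goals:
  L_I = e^(−1.81)·1.81^1/1! = 0.296214
  L_II = e^(−3.19)·3.19^1/1! = 0.131338
  L_III = e^(−4.09)·4.09^1/1! = 0.0684635
Weight by the priors:
  w_I·L_I = 0.64 × 0.296214 = 0.189577
  w_II·L_II = 0.24 × 0.131338 = 0.0315212
  w_III·L_III = 0.12 × 0.0684635 = 0.00821562
Normaliser: 0.189577 + 0.0315212 + 0.00821562 = 0.229314
Responsibility of Mode III: 0.00821562 / 0.229314 ≈ 0.036

0.036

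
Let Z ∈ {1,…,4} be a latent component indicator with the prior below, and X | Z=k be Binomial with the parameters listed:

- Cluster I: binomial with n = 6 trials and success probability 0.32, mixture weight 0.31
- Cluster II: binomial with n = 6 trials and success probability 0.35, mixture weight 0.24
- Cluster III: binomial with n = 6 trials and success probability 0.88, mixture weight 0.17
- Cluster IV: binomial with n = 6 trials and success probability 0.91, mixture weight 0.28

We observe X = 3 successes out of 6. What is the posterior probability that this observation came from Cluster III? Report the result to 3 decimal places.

0.031

Posterior ∝ prior × likelihood, so P(k | x) ∝ w_k f_k(x); normalise over all components.
Binomial probabilities:
  L_I = 0.206066
  L_II = 0.235491
  L_III = 0.0235517
  L_IV = 0.0109871
Prior × likelihood for each component:
  w_I·L_I = 0.31 × 0.206066 = 0.0638805
  w_II·L_II = 0.24 × 0.235491 = 0.0565178
  w_III·L_III = 0.17 × 0.0235517 = 0.00400378
  w_IV·L_IV = 0.28 × 0.0109871 = 0.00307638
Normaliser: 0.0638805 + 0.0565178 + 0.00400378 + 0.00307638 = 0.127478
Responsibility of Cluster III: 0.00400378 / 0.127478 ≈ 0.031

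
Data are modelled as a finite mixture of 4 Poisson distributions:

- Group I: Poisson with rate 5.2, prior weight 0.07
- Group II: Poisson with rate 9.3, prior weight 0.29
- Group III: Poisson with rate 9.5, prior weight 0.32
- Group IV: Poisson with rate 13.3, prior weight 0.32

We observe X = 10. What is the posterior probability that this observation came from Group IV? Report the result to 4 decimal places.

Apply Bayes' rule: the posterior for each component is proportional to its prior times its likelihood at x.
Component likelihoods at x = 10:
  L_I = e^(−5.2)·5.2^10/10! = 0.0219755
  L_II = e^(−9.3)·9.3^10/10! = 0.121935
  L_III = e^(−9.5)·9.5^10/10! = 0.123502
  L_IV = e^(−13.3)·13.3^10/10! = 0.0799166
Weight by the priors:
  π_I·L_I = 0.07 × 0.0219755 = 0.00153829
  π_II·L_II = 0.29 × 0.121935 = 0.0353611
  π_III·L_III = 0.32 × 0.123502 = 0.0395208
  π_IV·L_IV = 0.32 × 0.0799166 = 0.0255733
Sum: 0.00153829 + 0.0353611 + 0.0395208 + 0.0255733 = 0.101993
So the posterior for Group IV is 0.0255733 / 0.101993 ≈ 0.2507.

0.2507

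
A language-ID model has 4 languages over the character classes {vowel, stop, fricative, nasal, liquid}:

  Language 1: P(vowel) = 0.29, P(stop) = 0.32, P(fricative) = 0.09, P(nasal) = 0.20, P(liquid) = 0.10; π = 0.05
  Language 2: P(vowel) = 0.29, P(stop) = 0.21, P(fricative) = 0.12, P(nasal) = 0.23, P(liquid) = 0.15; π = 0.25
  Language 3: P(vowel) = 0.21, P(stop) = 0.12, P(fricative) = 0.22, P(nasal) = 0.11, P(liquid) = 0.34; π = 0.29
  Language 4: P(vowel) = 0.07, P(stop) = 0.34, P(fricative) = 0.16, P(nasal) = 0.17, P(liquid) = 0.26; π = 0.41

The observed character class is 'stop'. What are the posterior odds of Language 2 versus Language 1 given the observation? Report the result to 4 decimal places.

3.2812

Only the two components matter; the odds are (P(Z=i) f_i(x)) / (P(Z=j) f_j(x)).
Categorical probabilities:
  f_1 = P(stop | comp) = 0.32
  f_2 = P(stop | comp) = 0.21
  f_3 = P(stop | comp) = 0.12
  f_4 = P(stop | comp) = 0.34
Odds = (0.25/0.05) × (0.21/0.32) = 5 × 0.65625 ≈ 3.2812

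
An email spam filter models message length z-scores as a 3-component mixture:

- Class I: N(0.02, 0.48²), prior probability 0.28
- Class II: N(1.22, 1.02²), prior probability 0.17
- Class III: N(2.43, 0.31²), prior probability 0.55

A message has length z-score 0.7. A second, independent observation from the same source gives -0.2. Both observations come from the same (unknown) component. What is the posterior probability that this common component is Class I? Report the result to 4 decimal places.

Posterior ∝ prior × likelihood, so P(k | x) ∝ P(Z=k) f_k(x); normalise over all components.
Since both observations come from the same component, the likelihood for component k is f_k(x₁)·f_k(x₂).
  p_I = [0.304696] × [0.748261] = 0.227992
  p_II = [0.343458] × [0.148408] = 0.0509718
  p_III = [2.22229e-07] × [3.02095e-16] = 6.71345e-23
Prior × likelihood for each component:
  P(Z=I)·p_I = 0.28 × 0.227992 = 0.0638377
  P(Z=II)·p_II = 0.17 × 0.0509718 = 0.00866521
  P(Z=III)·p_III = 0.55 × 6.71345e-23 = 3.6924e-23
Denominator: 0.0638377 + 0.00866521 + 3.6924e-23 = 0.0725029
Responsibility of Class I: 0.0638377 / 0.0725029 ≈ 0.8805

0.8805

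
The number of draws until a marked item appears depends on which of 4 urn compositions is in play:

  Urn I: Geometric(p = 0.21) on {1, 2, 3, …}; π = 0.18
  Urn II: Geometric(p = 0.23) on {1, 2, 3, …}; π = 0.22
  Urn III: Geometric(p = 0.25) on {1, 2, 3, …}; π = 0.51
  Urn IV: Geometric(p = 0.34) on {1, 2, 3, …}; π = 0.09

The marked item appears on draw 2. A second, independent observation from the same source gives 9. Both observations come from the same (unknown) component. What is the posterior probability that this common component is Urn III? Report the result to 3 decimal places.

0.509

Posterior ∝ prior × likelihood, so P(k | x) ∝ w_k f_k(x); normalise over all components.
Since both observations come from the same component, the likelihood for component k is f_k(x₁)·f_k(x₂).
  f_I = [0.21·(1−0.21)^1 = 0.21·0.79 = 0.1659] × [0.0318593] = 0.00528546
  f_II = [0.23·(1−0.23)^1 = 0.23·0.77 = 0.1771] × [0.0284219] = 0.00503352
  f_III = [0.25·(1−0.25)^1 = 0.25·0.75 = 0.1875] × [0.0250282] = 0.00469279
  f_IV = [0.34·(1−0.34)^1 = 0.34·0.66 = 0.2244] × [0.0122414] = 0.00274697
Unnormalised posteriors:
  w_I·f_I = 0.18 × 0.00528546 = 0.000951382
  w_II·f_II = 0.22 × 0.00503352 = 0.00110738
  w_III·f_III = 0.51 × 0.00469279 = 0.00239332
  w_IV·f_IV = 0.09 × 0.00274697 = 0.000247227
Marginal: 0.000951382 + 0.00110738 + 0.00239332 + 0.000247227 = 0.00469931
So the posterior for Urn III is 0.00239332 / 0.00469931 ≈ 0.509.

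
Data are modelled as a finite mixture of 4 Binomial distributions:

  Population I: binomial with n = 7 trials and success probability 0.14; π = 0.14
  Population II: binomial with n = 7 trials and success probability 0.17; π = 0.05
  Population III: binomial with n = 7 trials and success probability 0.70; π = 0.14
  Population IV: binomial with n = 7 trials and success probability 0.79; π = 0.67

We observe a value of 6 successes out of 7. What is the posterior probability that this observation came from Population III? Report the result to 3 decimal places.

P(component k | x) = w_k·f_k(x) / marginal(x), where marginal(x) = Σ_j w_j·f_j(x).
Binomial probabilities:
  f_I = 4.53278e-05
  f_II = 0.000140239
  f_III = 0.247063
  f_IV = 0.357339
Weight by the priors:
  w_I·f_I = 0.14 × 4.53278e-05 = 6.34589e-06
  w_II·f_II = 0.05 × 0.000140239 = 7.01196e-06
  w_III·f_III = 0.14 × 0.247063 = 0.0345888
  w_IV·f_IV = 0.67 × 0.357339 = 0.239417
Denominator: 6.34589e-06 + 7.01196e-06 + 0.0345888 + 0.239417 = 0.274019
So the posterior for Population III is 0.0345888 / 0.274019 ≈ 0.126.

0.126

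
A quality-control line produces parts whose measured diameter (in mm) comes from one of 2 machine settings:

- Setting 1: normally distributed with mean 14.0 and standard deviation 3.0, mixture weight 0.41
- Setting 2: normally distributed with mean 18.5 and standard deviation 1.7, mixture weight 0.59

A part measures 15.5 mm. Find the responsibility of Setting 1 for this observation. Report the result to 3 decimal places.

By Bayes' theorem, P(k | x) = π_k f_k(x) / Σ_j π_j f_j(x).
Evaluate each component's likelihood at the observed value:
  p_1 = 0.117355
  p_2 = 0.0494566
Multiply by the mixture weights:
  π_1·p_1 = 0.41 × 0.117355 = 0.0481156
  π_2·p_2 = 0.59 × 0.0494566 = 0.0291794
Sum: 0.0481156 + 0.0291794 = 0.077295
So the posterior for Setting 1 is 0.0481156 / 0.077295 ≈ 0.622.

0.622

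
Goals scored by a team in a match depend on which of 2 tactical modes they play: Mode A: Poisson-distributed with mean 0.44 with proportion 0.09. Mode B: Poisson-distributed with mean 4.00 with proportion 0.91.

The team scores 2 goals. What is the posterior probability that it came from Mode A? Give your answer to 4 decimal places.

P(component k | x) = P(Z=k)·f_k(x) / marginal(x), where marginal(x) = Σ_j P(Z=j)·f_j(x).
Evaluate each component's likelihood at the observed value:
  p_A = 0.0623427
  p_B = 0.146525
Multiply by the mixture weights:
  P(Z=A)·p_A = 0.09 × 0.0623427 = 0.00561085
  P(Z=B)·p_B = 0.91 × 0.146525 = 0.133338
Marginal: 0.00561085 + 0.133338 = 0.138949
P(Mode A | x) ≈ 0.0404

0.0404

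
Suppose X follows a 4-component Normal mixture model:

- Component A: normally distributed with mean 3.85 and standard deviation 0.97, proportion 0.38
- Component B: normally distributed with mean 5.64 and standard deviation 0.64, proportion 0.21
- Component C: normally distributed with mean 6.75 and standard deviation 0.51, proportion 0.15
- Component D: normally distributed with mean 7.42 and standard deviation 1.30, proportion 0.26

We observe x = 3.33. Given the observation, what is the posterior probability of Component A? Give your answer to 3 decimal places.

0.994

The responsibility of component k is π_k f_k(x) divided by Σ_j π_j f_j(x).
Component likelihoods at x = 3.33:
  f_A = (1/(0.97·√(2π)))·exp(−(3.33−3.85)²/(2·0.97²)) = 0.411281·exp(-0.14369) = 0.356233
  f_B = (1/(0.64·√(2π)))·exp(−(3.33−5.64)²/(2·0.64²)) = 0.623347·exp(-6.51379) = 0.000924326
  f_C = (1/(0.51·√(2π)))·exp(−(3.33−6.75)²/(2·0.51²)) = 0.782240·exp(-22.48443) = 1.34424e-10
  f_D = (1/(1.30·√(2π)))·exp(−(3.33−7.42)²/(2·1.30²)) = 0.306879·exp(-4.94914) = 0.00217561
Unnormalised posteriors:
  π_A·f_A = 0.38 × 0.356233 = 0.135368
  π_B·f_B = 0.21 × 0.000924326 = 0.000194109
  π_C·f_C = 0.15 × 1.34424e-10 = 2.01636e-11
  π_D·f_D = 0.26 × 0.00217561 = 0.000565659
Marginal: 0.135368 + 0.000194109 + 2.01636e-11 + 0.000565659 = 0.136128
P(Component A | x) = 0.135368 / 0.136128 ≈ 0.994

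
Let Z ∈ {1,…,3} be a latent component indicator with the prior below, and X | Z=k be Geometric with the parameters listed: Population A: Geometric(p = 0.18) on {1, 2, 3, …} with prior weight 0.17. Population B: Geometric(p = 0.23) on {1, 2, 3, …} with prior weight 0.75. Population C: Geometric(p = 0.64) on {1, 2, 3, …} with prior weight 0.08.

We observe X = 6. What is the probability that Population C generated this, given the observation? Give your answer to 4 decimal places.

The responsibility of component k is π_k f_k(x) divided by Σ_j π_j f_j(x).
Evaluate each component's likelihood at the observed value:
  f_A = 0.18·(1−0.18)^5 = 0.18·0.37074 = 0.0667332
  f_B = 0.23·(1−0.23)^5 = 0.23·0.270678 = 0.062256
  f_C = 0.64·(1−0.64)^5 = 0.64·0.00604662 = 0.00386984
Unnormalised posteriors:
  π_A·f_A = 0.17 × 0.0667332 = 0.0113446
  π_B·f_B = 0.75 × 0.062256 = 0.046692
  π_C·f_C = 0.08 × 0.00386984 = 0.000309587
Normaliser: 0.0113446 + 0.046692 + 0.000309587 = 0.0583463
P(Population C | 6) ≈ 0.0053

0.0053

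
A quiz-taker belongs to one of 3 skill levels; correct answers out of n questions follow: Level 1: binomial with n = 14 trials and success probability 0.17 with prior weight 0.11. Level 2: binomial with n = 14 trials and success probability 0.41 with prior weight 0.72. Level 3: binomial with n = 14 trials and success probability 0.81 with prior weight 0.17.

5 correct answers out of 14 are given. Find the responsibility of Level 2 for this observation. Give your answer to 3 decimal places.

Posterior ∝ prior × likelihood, so P(k | x) ∝ π_k f_k(x); normalise over all components.
Binomial probabilities:
  p_1 = C(14,5)·0.17^5·0.83^9 = 2002·0.000141986·0.18694 = 0.0531388
  p_2 = C(14,5)·0.41^5·0.59^9 = 2002·0.0115856·0.008663 = 0.200933
  p_3 = C(14,5)·0.81^5·0.19^9 = 2002·0.348678·3.22688e-07 = 0.000225254
Unnormalised posteriors:
  π_1·p_1 = 0.11 × 0.0531388 = 0.00584526
  π_2·p_2 = 0.72 × 0.200933 = 0.144672
  π_3·p_3 = 0.17 × 0.000225254 = 3.82931e-05
Evidence: 0.00584526 + 0.144672 + 3.82931e-05 = 0.150555
P(Level 2 | the observation) = 0.144672 / 0.150555 ≈ 0.961

0.961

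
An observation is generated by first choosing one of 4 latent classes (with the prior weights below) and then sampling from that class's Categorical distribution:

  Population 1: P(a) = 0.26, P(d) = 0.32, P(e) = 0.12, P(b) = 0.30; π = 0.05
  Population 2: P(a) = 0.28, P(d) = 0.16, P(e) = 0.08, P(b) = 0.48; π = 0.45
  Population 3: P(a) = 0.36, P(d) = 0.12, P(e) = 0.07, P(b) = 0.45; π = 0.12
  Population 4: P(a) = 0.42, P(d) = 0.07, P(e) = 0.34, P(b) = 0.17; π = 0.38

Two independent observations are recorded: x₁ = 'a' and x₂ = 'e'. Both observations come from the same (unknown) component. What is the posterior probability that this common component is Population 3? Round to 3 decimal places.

Apply Bayes' rule: the posterior for each component is proportional to its prior times its likelihood at x.
Since both observations come from the same component, the likelihood for component k is f_k(x₁)·f_k(x₂).
  p_1 = [0.26] × [0.12] = 0.0312
  p_2 = [0.28] × [0.08] = 0.0224
  p_3 = [0.36] × [0.07] = 0.0252
  p_4 = [0.42] × [0.34] = 0.1428
Multiply by the mixture weights:
  w_1·p_1 = 0.05 × 0.0312 = 0.00156
  w_2·p_2 = 0.45 × 0.0224 = 0.01008
  w_3·p_3 = 0.12 × 0.0252 = 0.003024
  w_4·p_4 = 0.38 × 0.1428 = 0.054264
Evidence: 0.00156 + 0.01008 + 0.003024 + 0.054264 = 0.068928
P(Population 3 | x₁,x₂) ≈ 0.044

0.044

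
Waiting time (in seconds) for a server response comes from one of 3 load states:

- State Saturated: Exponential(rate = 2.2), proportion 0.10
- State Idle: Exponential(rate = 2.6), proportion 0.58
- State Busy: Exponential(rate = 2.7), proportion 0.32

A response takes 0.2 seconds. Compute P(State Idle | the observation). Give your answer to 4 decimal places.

The responsibility of component k is π_k f_k(x) divided by Σ_j π_j f_j(x).
Exponential densities:
  f_Saturated = 2.2·e^(−2.2·0.2) = 2.2·e^(−0.4400) = 1.41688
  f_Idle = 2.6·e^(−2.6·0.2) = 2.6·e^(−0.5200) = 1.54575
  f_Busy = 2.7·e^(−2.7·0.2) = 2.7·e^(−0.5400) = 1.57342
Multiply by the mixture weights:
  π_Saturated·f_Saturated = 0.10 × 1.41688 = 0.141688
  π_Idle·f_Idle = 0.58 × 1.54575 = 0.896537
  π_Busy·f_Busy = 0.32 × 1.57342 = 0.503494
Evidence: 0.141688 + 0.896537 + 0.503494 = 1.54172
P(State Idle | the observation) = 0.896537 / 1.54172 ≈ 0.5815

0.5815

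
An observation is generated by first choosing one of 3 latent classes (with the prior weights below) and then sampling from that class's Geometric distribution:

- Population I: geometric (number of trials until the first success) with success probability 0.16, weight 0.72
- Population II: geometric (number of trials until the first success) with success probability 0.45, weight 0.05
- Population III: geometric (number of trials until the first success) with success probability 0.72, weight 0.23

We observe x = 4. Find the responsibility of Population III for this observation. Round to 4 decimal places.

The responsibility of component k is w_k f_k(x) divided by Σ_j w_j f_j(x).
Component likelihoods at x = 4:
  f_I = 0.16·(1−0.16)^3 = 0.16·0.592704 = 0.0948326
  f_II = 0.45·(1−0.45)^3 = 0.45·0.166375 = 0.0748688
  f_III = 0.72·(1−0.72)^3 = 0.72·0.021952 = 0.0158054
Unnormalised posteriors:
  w_I·f_I = 0.72 × 0.0948326 = 0.0682795
  w_II·f_II = 0.05 × 0.0748688 = 0.00374344
  w_III·f_III = 0.23 × 0.0158054 = 0.00363525
Evidence: 0.0682795 + 0.00374344 + 0.00363525 = 0.0756582
P(Population III | the observation) ≈ 0.0480

0.0480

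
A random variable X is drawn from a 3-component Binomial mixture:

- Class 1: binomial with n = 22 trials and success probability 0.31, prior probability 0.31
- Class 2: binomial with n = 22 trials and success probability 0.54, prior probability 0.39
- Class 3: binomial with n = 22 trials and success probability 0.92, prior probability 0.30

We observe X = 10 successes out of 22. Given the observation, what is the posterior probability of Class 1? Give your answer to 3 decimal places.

By Bayes' theorem, P(k | x) = w_k f_k(x) / Σ_j w_j f_j(x).
Component likelihoods at x = 10 successes out of 22:
  f_1 = C(22,10)·0.31^10·0.69^12 = 646646·8.19628e-06·0.0116463 = 0.0617266
  f_2 = C(22,10)·0.54^10·0.46^12 = 646646·0.00210833·8.97623e-05 = 0.122377
  f_3 = C(22,10)·0.92^10·0.08^12 = 646646·0.434388·6.87195e-14 = 1.9303e-08
Weight by the priors:
  w_1·f_1 = 0.31 × 0.0617266 = 0.0191353
  w_2·f_2 = 0.39 × 0.122377 = 0.0477269
  w_3·f_3 = 0.30 × 1.9303e-08 = 5.7909e-09
Normaliser: 0.0191353 + 0.0477269 + 5.7909e-09 = 0.0668621
P(Class 1 | the observation) ≈ 0.286

0.286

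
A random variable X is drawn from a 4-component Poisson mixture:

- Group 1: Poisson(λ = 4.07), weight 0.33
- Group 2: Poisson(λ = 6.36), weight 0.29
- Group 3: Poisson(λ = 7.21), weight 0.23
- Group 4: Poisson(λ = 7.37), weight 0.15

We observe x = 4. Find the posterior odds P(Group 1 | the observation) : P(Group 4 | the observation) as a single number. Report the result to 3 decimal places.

Only the two components matter; the odds are (P(Z=i) f_i(x)) / (P(Z=j) f_j(x)).
Poisson probabilities:
  f_1 = 0.195249
  f_2 = 0.117897
  f_3 = 0.0832275
  f_4 = 0.0774298
0.064432 / 0.0116145 ≈ 5.548

5.548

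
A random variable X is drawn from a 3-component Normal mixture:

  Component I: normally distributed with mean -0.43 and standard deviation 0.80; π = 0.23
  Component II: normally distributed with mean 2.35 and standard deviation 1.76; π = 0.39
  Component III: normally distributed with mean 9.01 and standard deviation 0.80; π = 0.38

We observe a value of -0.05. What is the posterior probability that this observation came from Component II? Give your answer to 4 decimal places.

0.2540

By Bayes' theorem, P(k | x) = w_k f_k(x) / Σ_j w_j f_j(x).
Evaluate each component's likelihood at the observed value:
  p_I = 0.445478
  p_II = 0.0894564
  p_III = 7.03825e-29
Prior × likelihood for each component:
  w_I·p_I = 0.23 × 0.445478 = 0.10246
  w_II·p_II = 0.39 × 0.0894564 = 0.034888
  w_III·p_III = 0.38 × 7.03825e-29 = 2.67454e-29
Sum: 0.10246 + 0.034888 + 2.67454e-29 = 0.137348
Responsibility of Component II: 0.034888 / 0.137348 ≈ 0.2540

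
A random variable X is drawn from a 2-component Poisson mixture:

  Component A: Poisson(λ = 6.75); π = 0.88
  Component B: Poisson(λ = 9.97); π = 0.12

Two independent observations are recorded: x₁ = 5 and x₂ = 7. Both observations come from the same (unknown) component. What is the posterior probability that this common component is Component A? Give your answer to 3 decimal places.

0.977

By Bayes' theorem, P(k | x) = P(Z=k) f_k(x) / Σ_j P(Z=j) f_j(x).
Since both observations come from the same component, the likelihood for component k is f_k(x₁)·f_k(x₂).
  f_A = [e^(−6.75)·6.75^5/5! = 0.136726] × [0.148323] = 0.0202795
  f_B = [e^(−9.97)·9.97^5/5! = 0.0384042] × [0.0908907] = 0.00349058
Multiply by the mixture weights:
  P(Z=A)·f_A = 0.88 × 0.0202795 = 0.017846
  P(Z=B)·f_B = 0.12 × 0.00349058 = 0.00041887
Marginal: 0.017846 + 0.00041887 = 0.0182649
So the posterior for Component A is 0.017846 / 0.0182649 ≈ 0.977.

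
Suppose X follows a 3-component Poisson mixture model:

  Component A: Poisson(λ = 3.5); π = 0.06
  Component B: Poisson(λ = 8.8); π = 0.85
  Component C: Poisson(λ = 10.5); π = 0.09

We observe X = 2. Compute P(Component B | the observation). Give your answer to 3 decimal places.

Posterior ∝ prior × likelihood, so P(k | x) ∝ P(Z=k) f_k(x); normalise over all components.
Component likelihoods at x = 2:
  f_A = e^(−3.5)·3.5^2/2! = 0.184959
  f_B = e^(−8.8)·8.8^2/2! = 0.00583638
  f_C = e^(−10.5)·10.5^2/2! = 0.00151795
Multiply by the mixture weights:
  P(Z=A)·f_A = 0.06 × 0.184959 = 0.0110975
  P(Z=B)·f_B = 0.85 × 0.00583638 = 0.00496093
  P(Z=C)·f_C = 0.09 × 0.00151795 = 0.000136615
Normaliser: 0.0110975 + 0.00496093 + 0.000136615 = 0.0161951
So the posterior for Component B is 0.00496093 / 0.0161951 ≈ 0.306.

0.306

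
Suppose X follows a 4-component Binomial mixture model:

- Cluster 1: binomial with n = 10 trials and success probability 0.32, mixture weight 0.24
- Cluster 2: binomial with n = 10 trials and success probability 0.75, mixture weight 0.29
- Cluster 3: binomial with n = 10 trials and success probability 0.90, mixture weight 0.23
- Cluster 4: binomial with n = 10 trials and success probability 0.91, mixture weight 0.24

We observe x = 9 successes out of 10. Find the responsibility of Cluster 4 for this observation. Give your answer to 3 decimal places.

The responsibility of component k is w_k f_k(x) divided by Σ_j w_j f_j(x).
Evaluate each component's likelihood at the observed value:
  p_1 = 0.000239254
  p_2 = 0.187712
  p_3 = 0.38742
  p_4 = 0.385137
Unnormalised posteriors:
  w_1·p_1 = 0.24 × 0.000239254 = 5.74209e-05
  w_2·p_2 = 0.29 × 0.187712 = 0.0544364
  w_3·p_3 = 0.23 × 0.38742 = 0.0891067
  w_4·p_4 = 0.24 × 0.385137 = 0.0924328
Marginal: 5.74209e-05 + 0.0544364 + 0.0891067 + 0.0924328 = 0.236033
P(Cluster 4 | data) = 0.0924328 / 0.236033 ≈ 0.392

0.392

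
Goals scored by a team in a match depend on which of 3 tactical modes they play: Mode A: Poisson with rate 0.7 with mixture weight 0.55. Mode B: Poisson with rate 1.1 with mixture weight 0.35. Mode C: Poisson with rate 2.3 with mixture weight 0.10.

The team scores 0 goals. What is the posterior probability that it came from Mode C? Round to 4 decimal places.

0.0251

P(component k | x) = w_k·f_k(x) / marginal(x), where marginal(x) = Σ_j w_j·f_j(x).
Evaluate each component's likelihood at the observed value:
  f_A = e^(−0.7)·0.7^0/0! = 0.496585
  f_B = e^(−1.1)·1.1^0/0! = 0.332871
  f_C = e^(−2.3)·2.3^0/0! = 0.100259
Multiply by the mixture weights:
  w_A·f_A = 0.55 × 0.496585 = 0.273122
  w_B·f_B = 0.35 × 0.332871 = 0.116505
  w_C·f_C = 0.10 × 0.100259 = 0.0100259
Sum: 0.273122 + 0.116505 + 0.0100259 = 0.399653
P(Mode C | data) = 0.0100259 / 0.399653 ≈ 0.0251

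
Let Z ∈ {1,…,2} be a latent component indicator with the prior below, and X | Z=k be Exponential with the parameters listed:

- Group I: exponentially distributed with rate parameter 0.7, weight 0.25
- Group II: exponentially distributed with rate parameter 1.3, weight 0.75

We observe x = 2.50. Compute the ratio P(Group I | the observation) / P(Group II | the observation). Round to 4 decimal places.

0.8044

The posterior odds equal the prior odds times the likelihood ratio: (w_i/w_j)·(f_i(x)/f_j(x)).
Evaluate each component's likelihood at the observed value:
  p_I = 0.121642
  p_II = 0.0504065
0.0304104 / 0.0378049 ≈ 0.8044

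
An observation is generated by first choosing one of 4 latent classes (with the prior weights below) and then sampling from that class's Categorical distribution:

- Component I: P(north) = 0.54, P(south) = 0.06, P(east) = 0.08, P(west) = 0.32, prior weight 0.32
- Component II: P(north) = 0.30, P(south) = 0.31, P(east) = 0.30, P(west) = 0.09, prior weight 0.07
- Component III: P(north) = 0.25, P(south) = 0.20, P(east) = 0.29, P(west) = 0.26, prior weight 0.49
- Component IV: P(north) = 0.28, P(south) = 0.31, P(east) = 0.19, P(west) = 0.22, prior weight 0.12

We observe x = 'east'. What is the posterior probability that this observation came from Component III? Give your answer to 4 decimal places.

0.6719

Apply Bayes' rule: the posterior for each component is proportional to its prior times its likelihood at x.
Component likelihoods at x = 'east':
  L_I = 0.08
  L_II = 0.3
  L_III = 0.29
  L_IV = 0.19
Prior × likelihood for each component:
  π_I·L_I = 0.32 × 0.08 = 0.0256
  π_II·L_II = 0.07 × 0.3 = 0.021
  π_III·L_III = 0.49 × 0.29 = 0.1421
  π_IV·L_IV = 0.12 × 0.19 = 0.0228
Marginal: 0.0256 + 0.021 + 0.1421 + 0.0228 = 0.2115
Responsibility of Component III: 0.1421 / 0.2115 ≈ 0.6719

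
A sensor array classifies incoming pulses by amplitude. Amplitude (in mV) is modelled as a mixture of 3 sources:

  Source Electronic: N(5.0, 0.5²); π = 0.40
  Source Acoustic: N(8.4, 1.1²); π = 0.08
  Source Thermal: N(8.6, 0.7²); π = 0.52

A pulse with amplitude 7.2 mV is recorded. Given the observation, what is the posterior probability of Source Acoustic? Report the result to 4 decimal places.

0.2851

The responsibility of component k is w_k f_k(x) divided by Σ_j w_j f_j(x).
Normal densities:
  p_Electronic = (1/(0.5·√(2π)))·exp(−(7.2−5.0)²/(2·0.5²)) = 0.797885·exp(-9.68000) = 4.98849e-05
  p_Acoustic = (1/(1.1·√(2π)))·exp(−(7.2−8.4)²/(2·1.1²)) = 0.362675·exp(-0.59504) = 0.20003
  p_Thermal = (1/(0.7·√(2π)))·exp(−(7.2−8.6)²/(2·0.7²)) = 0.569918·exp(-2.00000) = 0.07713
Prior × likelihood for each component:
  w_Electronic·p_Electronic = 0.40 × 4.98849e-05 = 1.9954e-05
  w_Acoustic·p_Acoustic = 0.08 × 0.20003 = 0.0160024
  w_Thermal·p_Thermal = 0.52 × 0.07713 = 0.0401076
Marginal: 1.9954e-05 + 0.0160024 + 0.0401076 = 0.0561299
Responsibility of Source Acoustic: 0.0160024 / 0.0561299 ≈ 0.2851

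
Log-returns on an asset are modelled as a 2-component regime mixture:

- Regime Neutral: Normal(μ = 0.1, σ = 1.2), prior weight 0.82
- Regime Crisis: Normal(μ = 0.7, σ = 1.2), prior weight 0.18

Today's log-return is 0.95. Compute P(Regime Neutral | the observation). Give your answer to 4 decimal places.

0.7837

Posterior ∝ prior × likelihood, so P(k | x) ∝ π_k f_k(x); normalise over all components.
Component likelihoods at x = 0.95:
  p_Neutral = 0.258689
  p_Crisis = 0.325315
Prior × likelihood for each component:
  π_Neutral·p_Neutral = 0.82 × 0.258689 = 0.212125
  π_Crisis·p_Crisis = 0.18 × 0.325315 = 0.0585567
Evidence: 0.212125 + 0.0585567 = 0.270682
Responsibility of Regime Neutral: 0.212125 / 0.270682 ≈ 0.7837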